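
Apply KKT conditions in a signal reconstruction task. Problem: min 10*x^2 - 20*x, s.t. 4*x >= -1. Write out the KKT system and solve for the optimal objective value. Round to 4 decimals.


Step 1: Try lambda = 0 (constraint inactive).
Stationarity: 2*10*x - 20 = 0
x* = 20/(2*10) = 1.0
Check constraint: 4*1.0 = 4.0 >= -1 -- satisfied.
Step 2: Compute optimal value.
f(x*) = 10*1.0^2 - 20*1.0 = -10.0


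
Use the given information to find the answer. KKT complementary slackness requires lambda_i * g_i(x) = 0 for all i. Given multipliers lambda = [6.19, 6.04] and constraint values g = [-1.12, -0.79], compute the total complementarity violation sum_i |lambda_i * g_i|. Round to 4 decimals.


KKT complementary slackness check:
lambda_1 * g_1 = 6.19 * -1.12 = -6.9328
lambda_2 * g_2 = 6.04 * -0.79 = -4.7716
Total violation = 6.9328 + 4.7716 = 11.7044


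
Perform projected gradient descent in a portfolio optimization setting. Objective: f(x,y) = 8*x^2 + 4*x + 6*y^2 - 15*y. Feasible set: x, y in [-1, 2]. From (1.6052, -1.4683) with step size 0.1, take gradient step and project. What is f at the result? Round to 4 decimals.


Step 1: Compute gradient at (1.6052, -1.4683).
grad_x = 2*8*1.6052 + 4 = 29.6832
grad_y = 2*6*-1.4683 - 15 = -32.6196
Step 2: Gradient step.
x_raw = 1.6052 - 0.1*29.6832 = -1.3631
y_raw = -1.4683 - 0.1*-32.6196 = 1.7937
Step 3: Project onto [-1, 2].
x_proj = clip(-1.3631) = -1.0
y_proj = clip(1.7937) = 1.7937
Step 4: Evaluate f.
f(-1.0, 1.7937) = -3.6016


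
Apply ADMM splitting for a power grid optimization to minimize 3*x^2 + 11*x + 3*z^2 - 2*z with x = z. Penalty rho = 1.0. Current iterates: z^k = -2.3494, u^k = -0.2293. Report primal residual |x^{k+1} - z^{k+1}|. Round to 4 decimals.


ADMM iteration with rho = 1.0, z^k = -2.3494, u^k = -0.2293
Step 1: x-update.
Minimize 3*x^2 + 11*x + (1.0/2)*(x + 2.3494 - 0.2293)^2
FOC: (2*3 + 1.0)*x = -11 + 1.0*(-2.3494 + 0.2293)
x^{k+1} = -1.8743
Step 2: z-update.
Minimize 3*z^2 - 2*z + (1.0/2)*(-1.8743 - z - 0.2293)^2
FOC: (2*3 + 1.0)*z = 2 + 1.0*(-1.8743 - 0.2293)
z^{k+1} = -0.0148
Step 3: u-update.
u^{k+1} = -0.2293 - 1.8743 + 0.0148 = -2.0888
Step 4: Primal residual = |-1.8743 + 0.0148| = 1.8595


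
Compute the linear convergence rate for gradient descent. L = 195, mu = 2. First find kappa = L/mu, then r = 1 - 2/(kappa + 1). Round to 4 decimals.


Step 1: Compute the condition number.
kappa = L/mu = 195/2 = 97.5
Step 2: Compute the convergence rate.
r = 1 - 2/(kappa + 1) = 1 - 2*mu/(L + mu) = (L - mu)/(L + mu) = 193/197 = 0.9797


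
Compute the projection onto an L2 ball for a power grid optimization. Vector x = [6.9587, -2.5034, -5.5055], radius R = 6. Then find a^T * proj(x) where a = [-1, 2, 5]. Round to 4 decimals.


Step 1: Compute ||x|| (intermediates to 6 decimals).
||x|| = sqrt(6.9587^2 + (-2.5034)^2 + (-5.5055)^2) = 9.219601
Step 2: Project.
Since ||x|| > R, scale = R/||x|| = 6/9.219601 = 0.650787, proj(x) = scale * x
proj(x) = [4.528631, -1.62918, -3.582908]
Step 3: Dot product.
a^T * proj(x) = -1*4.528631 + 2*(-1.62918) + 5*(-3.582908) = -25.7015


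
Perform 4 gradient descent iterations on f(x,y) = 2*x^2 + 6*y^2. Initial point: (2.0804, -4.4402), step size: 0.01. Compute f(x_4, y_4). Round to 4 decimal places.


Gradient descent on f(x,y) = 2*x^2 + 6*y^2.
Starting point: (2.0804, -4.4402), alpha = 0.01
Step 1: grad_x = 2*2*2.0804 = 8.3216, grad_y = 2*6*-4.4402 = -53.2824
  x_1 = 2.0804 - 0.01*8.3216 = 1.9972
  y_1 = -4.4402 - 0.01*-53.2824 = -3.9074
Step 2: grad_x = 2*2*1.9972 = 7.9887, grad_y = 2*6*-3.9074 = -46.8885
  x_2 = 1.9972 - 0.01*7.9887 = 1.9173
  y_2 = -3.9074 - 0.01*-46.8885 = -3.4385
Step 3: grad_x = 2*2*1.9173 = 7.6692, grad_y = 2*6*-3.4385 = -41.2619
  x_3 = 1.9173 - 0.01*7.6692 = 1.8406
  y_3 = -3.4385 - 0.01*-41.2619 = -3.0259
Step 4: grad_x = 2*2*1.8406 = 7.3624, grad_y = 2*6*-3.0259 = -36.3105
  x_4 = 1.8406 - 0.01*7.3624 = 1.767
  y_4 = -3.0259 - 0.01*-36.3105 = -2.6628
f(1.767, -2.6628) = 2*1.767^2 + 6*(-2.6628)^2 = 48.7864


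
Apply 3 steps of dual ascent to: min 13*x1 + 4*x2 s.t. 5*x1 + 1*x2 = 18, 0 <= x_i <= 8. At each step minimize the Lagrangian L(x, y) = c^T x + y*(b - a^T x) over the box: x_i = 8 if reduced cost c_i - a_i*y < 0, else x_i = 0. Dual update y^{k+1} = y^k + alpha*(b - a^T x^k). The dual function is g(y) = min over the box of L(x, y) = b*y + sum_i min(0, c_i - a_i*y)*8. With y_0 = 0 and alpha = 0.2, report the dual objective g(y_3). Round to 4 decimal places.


Dual ascent for LP: min 13*x1 + 4*x2, 5*x1 + 1*x2 = 18, 0 <= x_i <= 8
Step 1: y^k = 0.0, reduced costs: (13.0, 4.0)
  x^k = (0.0, 0.0), subgradient = b - a^T x = 18.0
  y^{k+1} = 0.0 + 0.2*18.0 = 3.6
Step 2: y^k = 3.6, reduced costs: (-5.0, 0.4)
  x^k = (8.0, 0.0), subgradient = b - a^T x = -22.0
  y^{k+1} = 3.6 + 0.2*-22.0 = -0.8
Step 3: y^k = -0.8, reduced costs: (17.0, 4.8)
  x^k = (0.0, 0.0), subgradient = b - a^T x = 18.0
  y^{k+1} = -0.8 + 0.2*18.0 = 2.8
Dual objective at y_3 = 2.8: reduced costs (-1.0, 1.2), box minimizer x = (8.0, 0.0)
g(y_3) = b*y + (c1 - a1*y)*x1 + (c2 - a2*y)*x2 = 18*2.8 + (-1.0)*8.0 + 1.2*0.0 = 50.4 - 8.0 + 0.0 = 42.4


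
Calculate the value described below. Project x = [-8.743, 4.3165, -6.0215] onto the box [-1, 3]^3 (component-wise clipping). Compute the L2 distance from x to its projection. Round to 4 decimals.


Project each component onto [-1, 3].
clip(-8.743) = -1.0, clip(4.3165) = 3.0, clip(-6.0215) = -1.0
Projection = [-1.0, 3.0, -1.0]
Squared diffs: [59.954, 1.7332, 25.2155]
Distance = sqrt(86.9027) = 9.3222


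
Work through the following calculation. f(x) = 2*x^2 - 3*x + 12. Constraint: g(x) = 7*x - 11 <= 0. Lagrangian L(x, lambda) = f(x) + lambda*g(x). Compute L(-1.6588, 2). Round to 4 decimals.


Step 1: Evaluate f(x).
f(-1.6588) = 2*(-1.6588)^2 - 3*(-1.6588) + 12 = 22.4796
Step 2: Evaluate g(x).
g(-1.6588) = 7*-1.6588 - 11 = -22.6116
Step 3: Compute Lagrangian.
L = 22.4796 + 2*-22.6116 = -22.7436


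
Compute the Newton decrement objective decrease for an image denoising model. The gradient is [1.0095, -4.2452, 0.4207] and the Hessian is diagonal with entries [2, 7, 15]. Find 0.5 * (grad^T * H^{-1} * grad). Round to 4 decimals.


Step 1: H is diagonal, so H^(-1) * g = [0.5048, -0.6065, 0.028].
Step 2: g^T H^(-1) g = sum_i g_i^2 / H_ii
  = (1.0095)^2/2 + (-4.2452)^2/7 + (0.4207)^2/15
  = 0.5095 + 2.5745 + 0.0118 = 3.0959
Step 3: Objective decrease = 0.5 * g^T H^(-1) g = 1.5479


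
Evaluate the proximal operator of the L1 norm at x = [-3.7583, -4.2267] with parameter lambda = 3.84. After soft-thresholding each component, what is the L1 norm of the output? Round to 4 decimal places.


Soft-thresholding with lambda = 3.84:
prox(-3.7583) = sign(-3.7583)*max(|-3.7583| - 3.84, 0) = 0.0
prox(-4.2267) = sign(-4.2267)*max(|-4.2267| - 3.84, 0) = -0.3867
prox(x) = [0.0, -0.3867]
||prox(x)||_1 = 0.0 + 0.3867 = 0.3867


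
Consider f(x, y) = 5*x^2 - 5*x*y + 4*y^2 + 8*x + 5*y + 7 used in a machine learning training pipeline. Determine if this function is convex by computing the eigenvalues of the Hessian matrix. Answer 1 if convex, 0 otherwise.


The Hessian of f(x,y) = 5*x^2 - 5*x*y + 4*y^2 + 8*x + 5*y + 7 is:
H = [[10, -5], [-5, 8]]
Trace = 10 + 8 = 18
Determinant = 10*8 - (-5)^2 = 55
Discriminant = (18)^2 - 4*55 = 104.0
Eigenvalues: lambda_1 = 3.901, lambda_2 = 14.099
The function is convex.

1


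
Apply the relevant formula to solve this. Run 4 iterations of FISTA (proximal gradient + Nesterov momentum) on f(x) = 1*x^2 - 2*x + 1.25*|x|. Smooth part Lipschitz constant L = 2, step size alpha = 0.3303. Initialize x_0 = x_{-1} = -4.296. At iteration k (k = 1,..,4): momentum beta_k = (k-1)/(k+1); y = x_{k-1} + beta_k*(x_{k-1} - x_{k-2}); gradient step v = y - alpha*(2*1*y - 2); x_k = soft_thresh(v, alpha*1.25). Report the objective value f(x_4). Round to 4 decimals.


FISTA on f(x) = 1*x^2 - 2*x + 1.25*|x|
L = 2, alpha = 0.3303
Iteration 1: beta = 0.0, y = -4.296 + 0.0*(-4.296 + 4.296) = -4.296
  grad(y) = -10.592, v = y - alpha*grad = -0.7975
  prox(v) = soft_thresh(-0.7975, 0.4129) = -0.3846
Iteration 2: beta = 0.3333, y = -0.3846 + 0.3333*(-0.3846 + 4.296) = 0.9192
  grad(y) = -0.1616, v = y - alpha*grad = 0.9726
  prox(v) = soft_thresh(0.9726, 0.4129) = 0.5597
Iteration 3: beta = 0.5, y = 0.5597 + 0.5*(0.5597 + 0.3846) = 1.0319
  grad(y) = 0.0637, v = y - alpha*grad = 1.0108
  prox(v) = soft_thresh(1.0108, 0.4129) = 0.5979
Iteration 4: beta = 0.6, y = 0.5979 + 0.6*(0.5979 - 0.5597) = 0.6209
  grad(y) = -0.7583, v = y - alpha*grad = 0.8713
  prox(v) = soft_thresh(0.8713, 0.4129) = 0.4584
f(x_4) = 1*0.4584^2 - 2*0.4584 + 1.25*|0.4584| = -0.1337


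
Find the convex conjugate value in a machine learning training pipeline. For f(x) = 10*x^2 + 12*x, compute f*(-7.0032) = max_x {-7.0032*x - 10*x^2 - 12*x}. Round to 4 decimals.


f*(y) = sup_x {y*x - a*x^2 - b*x} = sup_x {(y-b)*x - a*x^2}
FOC: (y - b) - 2a*x = 0 => x* = (y - b)/(2a)
x* = (-7.0032 - 12)/(2*10) = -0.9502
f*(-7.0032) = (y-b)^2/(4a) = (-7.0032 - 12)^2/(4*10)
= 361.1216/40 = 9.028


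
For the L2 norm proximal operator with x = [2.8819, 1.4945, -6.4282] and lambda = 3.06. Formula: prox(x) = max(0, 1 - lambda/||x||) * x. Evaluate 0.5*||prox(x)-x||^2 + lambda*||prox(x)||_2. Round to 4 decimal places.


Step 1: Compute ||x||.
||x|| = 7.2014
Step 2: Compute scaling factor.
scale = max(0, 1 - 3.06/7.2014) = 0.5751
Step 3: prox(x) = [1.6573, 0.8595, -3.6968]
||prox(x)|| = 4.1414
Step 4: Proximal objective.
0.5*||prox-x||^2 = 4.6818
lambda*||prox|| = 12.6727
Total = 17.3546


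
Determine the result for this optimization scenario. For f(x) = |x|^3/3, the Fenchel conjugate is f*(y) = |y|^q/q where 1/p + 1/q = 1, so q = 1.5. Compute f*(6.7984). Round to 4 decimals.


The conjugate exponent q satisfies 1/p + 1/q = 1.
p = 3, so q = 3/(3 - 1) = 1.5
|y|^q = 6.7984^1.5 = 17.726
f*(6.7984) = 17.726 / 1.5 = 11.8173


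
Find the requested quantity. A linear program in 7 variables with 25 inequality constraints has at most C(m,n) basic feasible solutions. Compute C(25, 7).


Each vertex corresponds to some choice of n active constraints out of m, so the number of vertices is at most C(m, n) = m! / (n!(m-n)!).
m = 25, n = 7
Numerator: 25 * 24 * 23 * 22 * 21 * 20 * 19
Denominator: 7! = 5040
C(25, 7) = 480700


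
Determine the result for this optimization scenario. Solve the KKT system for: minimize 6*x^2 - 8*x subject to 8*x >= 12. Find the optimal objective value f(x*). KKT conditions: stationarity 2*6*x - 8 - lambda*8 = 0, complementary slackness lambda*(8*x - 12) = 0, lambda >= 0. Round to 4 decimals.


Step 1: Try lambda = 0 (constraint inactive).
x_unc = 8/(2*6) = 0.6667
Check: 8*0.6667 = 5.3336 < 12 -- violated!
Step 2: Constraint must be active: 8*x = 12
x* = 12/8 = 1.5
lambda = (2*6*1.5 - 8)/8 = 1.25
Step 3: Compute optimal value.
f(x*) = 6*1.5^2 - 8*1.5 = 1.5


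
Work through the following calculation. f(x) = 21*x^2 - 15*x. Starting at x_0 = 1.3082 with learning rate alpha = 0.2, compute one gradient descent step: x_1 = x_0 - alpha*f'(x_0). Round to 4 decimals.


We compute the gradient at x_0 and apply the update.
f'(x) = 42*x - 15
f'(1.3082) = 42*1.3082 - 15 = 39.9444
x_1 = 1.3082 - 0.2*39.9444 = -6.6807


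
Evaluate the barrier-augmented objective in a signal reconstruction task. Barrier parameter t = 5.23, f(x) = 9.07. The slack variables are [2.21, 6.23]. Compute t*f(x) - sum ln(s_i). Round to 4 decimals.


Step 1: Compute log-barrier.
ln values: [0.793, 1.8294]
phi = -(0.793 + 1.8294) = -2.6224
Step 2: Compute augmented objective.
t*f(x) = 5.23*9.07 = 47.4361
Total = 47.4361 - 2.6224 = 44.8137


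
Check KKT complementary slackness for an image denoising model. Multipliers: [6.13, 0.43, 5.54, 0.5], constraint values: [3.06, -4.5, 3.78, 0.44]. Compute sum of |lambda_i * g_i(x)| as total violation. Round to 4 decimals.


KKT complementary slackness check:
lambda_1 * g_1 = 6.13 * 3.06 = 18.7578
lambda_2 * g_2 = 0.43 * -4.5 = -1.935
lambda_3 * g_3 = 5.54 * 3.78 = 20.9412
lambda_4 * g_4 = 0.5 * 0.44 = 0.22
Total violation = 18.7578 + 1.935 + 20.9412 + 0.22 = 41.854


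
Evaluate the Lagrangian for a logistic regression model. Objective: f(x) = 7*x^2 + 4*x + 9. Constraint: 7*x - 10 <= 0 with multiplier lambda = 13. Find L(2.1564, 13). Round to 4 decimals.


Step 1: Evaluate f(x).
f(2.1564) = 7*2.1564^2 + 4*2.1564 + 9 = 50.176
Step 2: Evaluate g(x).
g(2.1564) = 7*2.1564 - 10 = 5.0948
Step 3: Compute Lagrangian.
L = 50.176 + 13*5.0948 = 116.4084


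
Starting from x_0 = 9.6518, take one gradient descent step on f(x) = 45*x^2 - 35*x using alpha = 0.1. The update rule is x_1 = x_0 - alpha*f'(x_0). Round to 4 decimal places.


We compute the gradient at x_0 and apply the update.
f'(x) = 90*x - 35
f'(9.6518) = 90*9.6518 - 35 = 833.662
x_1 = 9.6518 - 0.1*833.662 = -73.7144


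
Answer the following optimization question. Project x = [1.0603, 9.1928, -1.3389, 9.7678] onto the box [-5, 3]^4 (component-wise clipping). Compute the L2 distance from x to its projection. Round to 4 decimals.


Project each component onto [-5, 3].
clip(1.0603) = 1.0603, clip(9.1928) = 3.0, clip(-1.3389) = -1.3389, clip(9.7678) = 3.0
Projection = [1.0603, 3.0, -1.3389, 3.0]
Squared diffs: [0.0, 38.3508, 0.0, 45.8031]
Distance = sqrt(84.1539) = 9.1735


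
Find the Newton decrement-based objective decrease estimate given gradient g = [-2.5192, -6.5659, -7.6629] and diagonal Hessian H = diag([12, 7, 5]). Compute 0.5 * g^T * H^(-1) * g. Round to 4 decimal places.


Step 1: H is diagonal, so H^(-1) * g = [-0.2099, -0.938, -1.5326].
Step 2: g^T H^(-1) g = sum_i g_i^2 / H_ii
  = (-2.5192)^2/12 + (-6.5659)^2/7 + (-7.6629)^2/5
  = 0.5289 + 6.1587 + 11.744 = 18.4316
Step 3: Objective decrease = 0.5 * g^T H^(-1) g = 9.2158


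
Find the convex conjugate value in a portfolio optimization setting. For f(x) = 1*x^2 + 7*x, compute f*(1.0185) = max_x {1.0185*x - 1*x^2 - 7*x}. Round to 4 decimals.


f*(y) = sup_x {y*x - a*x^2 - b*x} = sup_x {(y-b)*x - a*x^2}
FOC: (y - b) - 2a*x = 0 => x* = (y - b)/(2a)
x* = (1.0185 - 7)/(2*1) = -2.9908
f*(1.0185) = (y-b)^2/(4a) = (1.0185 - 7)^2/(4*1)
= 35.7783/4 = 8.9446


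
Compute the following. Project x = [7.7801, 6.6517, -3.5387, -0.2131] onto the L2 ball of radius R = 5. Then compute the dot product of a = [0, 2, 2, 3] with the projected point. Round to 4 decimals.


Step 1: Compute ||x|| (intermediates to 6 decimals).
||x|| = sqrt(7.7801^2 + 6.6517^2 + (-3.5387)^2 + (-0.2131)^2) = 10.832492
Step 2: Project.
Since ||x|| > R, scale = R/||x|| = 5/10.832492 = 0.461574, proj(x) = scale * x
proj(x) = [3.591092, 3.070252, -1.633372, -0.098361]
Step 3: Dot product.
a^T * proj(x) = 0*3.591092 + 2*3.070252 + 2*(-1.633372) + 3*(-0.098361) = 2.5787


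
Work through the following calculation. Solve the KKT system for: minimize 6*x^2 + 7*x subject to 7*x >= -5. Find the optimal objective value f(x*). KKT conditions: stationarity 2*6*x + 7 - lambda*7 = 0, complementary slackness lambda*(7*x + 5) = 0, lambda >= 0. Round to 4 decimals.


Step 1: Try lambda = 0 (constraint inactive).
Stationarity: 2*6*x + 7 = 0
x* = -7/(2*6) = -7/12 = -0.5833 (rounded; the exact value -7/12 is used below)
Check constraint: 7*-0.5833 = -4.0831 >= -5 -- satisfied.
Step 2: Compute optimal value.
f(x*) = 6*(-7/12)^2 + 7*(-7/12) = -2.0417


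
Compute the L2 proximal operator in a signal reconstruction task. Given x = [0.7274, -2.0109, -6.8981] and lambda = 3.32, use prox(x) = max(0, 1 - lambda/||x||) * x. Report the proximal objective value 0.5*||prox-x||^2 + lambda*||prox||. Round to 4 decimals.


Step 1: Compute ||x||.
||x|| = 7.222
Step 2: Compute scaling factor.
scale = max(0, 1 - 3.32/7.222) = 0.5403
Step 3: prox(x) = [0.393, -1.0865, -3.727]
||prox(x)|| = 3.902
Step 4: Proximal objective.
0.5*||prox-x||^2 = 5.5112
lambda*||prox|| = 12.9546
Total = 18.4657


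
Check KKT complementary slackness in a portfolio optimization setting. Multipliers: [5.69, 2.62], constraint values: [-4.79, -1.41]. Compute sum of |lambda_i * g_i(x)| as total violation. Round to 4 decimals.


KKT complementary slackness check:
lambda_1 * g_1 = 5.69 * -4.79 = -27.2551
lambda_2 * g_2 = 2.62 * -1.41 = -3.6942
Total violation = 27.2551 + 3.6942 = 30.9493


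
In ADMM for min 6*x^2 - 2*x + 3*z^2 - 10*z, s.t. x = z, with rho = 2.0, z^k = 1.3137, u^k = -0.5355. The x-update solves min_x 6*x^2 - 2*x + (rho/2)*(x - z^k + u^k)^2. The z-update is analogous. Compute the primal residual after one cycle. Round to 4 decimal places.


ADMM iteration with rho = 2.0, z^k = 1.3137, u^k = -0.5355
Step 1: x-update.
Minimize 6*x^2 - 2*x + (2.0/2)*(x - 1.3137 - 0.5355)^2
FOC: (2*6 + 2.0)*x = 2 + 2.0*(1.3137 + 0.5355)
x^{k+1} = 0.407
Step 2: z-update.
Minimize 3*z^2 - 10*z + (2.0/2)*(0.407 - z - 0.5355)^2
FOC: (2*3 + 2.0)*z = 10 + 2.0*(0.407 - 0.5355)
z^{k+1} = 1.2179
Step 3: u-update.
u^{k+1} = -0.5355 + 0.407 - 1.2179 = -1.3464
Step 4: Primal residual = |0.407 - 1.2179| = 0.8109


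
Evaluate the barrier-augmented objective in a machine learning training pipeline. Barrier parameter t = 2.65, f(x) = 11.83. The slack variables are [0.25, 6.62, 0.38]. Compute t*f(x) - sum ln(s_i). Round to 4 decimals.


Step 1: Compute log-barrier.
ln values: [-1.3863, 1.8901, -0.9676]
phi = -(-1.3863 + 1.8901 - 0.9676) = 0.4638
Step 2: Compute augmented objective.
t*f(x) = 2.65*11.83 = 31.3495
Total = 31.3495 + 0.4638 = 31.8133


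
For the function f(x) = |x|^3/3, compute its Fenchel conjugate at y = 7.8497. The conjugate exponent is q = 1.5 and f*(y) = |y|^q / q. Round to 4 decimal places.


The conjugate exponent q satisfies 1/p + 1/q = 1.
p = 3, so q = 3/(3 - 1) = 1.5
|y|^q = 7.8497^1.5 = 21.9928
f*(7.8497) = 21.9928 / 1.5 = 14.6618


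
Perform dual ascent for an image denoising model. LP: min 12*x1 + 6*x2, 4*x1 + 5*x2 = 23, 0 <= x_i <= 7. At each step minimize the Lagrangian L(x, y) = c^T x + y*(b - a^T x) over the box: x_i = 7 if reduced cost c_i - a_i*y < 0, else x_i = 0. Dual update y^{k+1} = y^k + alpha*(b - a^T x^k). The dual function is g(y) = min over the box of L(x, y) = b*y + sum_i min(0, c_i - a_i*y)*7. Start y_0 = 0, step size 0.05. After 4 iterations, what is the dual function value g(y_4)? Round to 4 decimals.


Dual ascent for LP: min 12*x1 + 6*x2, 4*x1 + 5*x2 = 23, 0 <= x_i <= 7
Step 1: y^k = 0.0, reduced costs: (12.0, 6.0)
  x^k = (0.0, 0.0), subgradient = b - a^T x = 23.0
  y^{k+1} = 0.0 + 0.05*23.0 = 1.15
Step 2: y^k = 1.15, reduced costs: (7.4, 0.25)
  x^k = (0.0, 0.0), subgradient = b - a^T x = 23.0
  y^{k+1} = 1.15 + 0.05*23.0 = 2.3
Step 3: y^k = 2.3, reduced costs: (2.8, -5.5)
  x^k = (0.0, 7.0), subgradient = b - a^T x = -12.0
  y^{k+1} = 2.3 + 0.05*-12.0 = 1.7
Step 4: y^k = 1.7, reduced costs: (5.2, -2.5)
  x^k = (0.0, 7.0), subgradient = b - a^T x = -12.0
  y^{k+1} = 1.7 + 0.05*-12.0 = 1.1
Dual objective at y_4 = 1.1: reduced costs (7.6, 0.5), box minimizer x = (0.0, 0.0)
g(y_4) = b*y + (c1 - a1*y)*x1 + (c2 - a2*y)*x2 = 23*1.1 + 7.6*0.0 + 0.5*0.0 = 25.3 + 0.0 + 0.0 = 25.3


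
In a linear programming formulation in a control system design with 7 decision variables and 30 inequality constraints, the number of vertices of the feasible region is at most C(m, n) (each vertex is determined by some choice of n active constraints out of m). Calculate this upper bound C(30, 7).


Each vertex corresponds to some choice of n active constraints out of m, so the number of vertices is at most C(m, n) = m! / (n!(m-n)!).
m = 30, n = 7
Numerator: 30 * 29 * 28 * 27 * 26 * 25 * 24
Denominator: 7! = 5040
C(30, 7) = 2035800


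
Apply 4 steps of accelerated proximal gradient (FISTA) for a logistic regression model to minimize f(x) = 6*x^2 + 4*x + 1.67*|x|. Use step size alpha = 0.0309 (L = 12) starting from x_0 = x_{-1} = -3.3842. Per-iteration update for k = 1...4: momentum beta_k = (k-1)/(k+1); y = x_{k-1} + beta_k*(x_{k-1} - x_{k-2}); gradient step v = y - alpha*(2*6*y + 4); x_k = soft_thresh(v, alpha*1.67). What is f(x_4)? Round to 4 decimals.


FISTA on f(x) = 6*x^2 + 4*x + 1.67*|x|
L = 12, alpha = 0.0309
Iteration 1: beta = 0.0, y = -3.3842 + 0.0*(-3.3842 + 3.3842) = -3.3842
  grad(y) = -36.6104, v = y - alpha*grad = -2.2529
  prox(v) = soft_thresh(-2.2529, 0.0516) = -2.2013
Iteration 2: beta = 0.3333, y = -2.2013 + 0.3333*(-2.2013 + 3.3842) = -1.807
  grad(y) = -17.6846, v = y - alpha*grad = -1.2606
  prox(v) = soft_thresh(-1.2606, 0.0516) = -1.209
Iteration 3: beta = 0.5, y = -1.209 + 0.5*(-1.209 + 2.2013) = -0.7128
  grad(y) = -4.5538, v = y - alpha*grad = -0.5721
  prox(v) = soft_thresh(-0.5721, 0.0516) = -0.5205
Iteration 4: beta = 0.6, y = -0.5205 + 0.6*(-0.5205 + 1.209) = -0.1074
  grad(y) = 2.7111, v = y - alpha*grad = -0.1912
  prox(v) = soft_thresh(-0.1912, 0.0516) = -0.1396
f(x_4) = 6*(-0.1396)^2 + 4*(-0.1396) + 1.67*|-0.1396| = -0.2083


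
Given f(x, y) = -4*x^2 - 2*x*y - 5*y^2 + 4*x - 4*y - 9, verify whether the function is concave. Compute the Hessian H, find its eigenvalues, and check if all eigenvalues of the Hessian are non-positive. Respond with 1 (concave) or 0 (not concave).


The Hessian of f(x,y) = -4*x^2 - 2*x*y - 5*y^2 + 4*x - 4*y - 9 is:
H = [[-8, -2], [-2, -10]]
Trace = -8 - 10 = -18
Determinant = -8*-10 - (-2)^2 = 76
Discriminant = (-18)^2 - 4*76 = 20.0
Eigenvalues: lambda_1 = -11.2361, lambda_2 = -6.7639
The function is concave.

1


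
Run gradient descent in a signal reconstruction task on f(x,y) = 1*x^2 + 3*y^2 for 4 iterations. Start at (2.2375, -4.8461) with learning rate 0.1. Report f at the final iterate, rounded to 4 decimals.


Gradient descent on f(x,y) = 1*x^2 + 3*y^2.
Starting point: (2.2375, -4.8461), alpha = 0.1
Step 1: grad_x = 2*1*2.2375 = 4.475, grad_y = 2*3*-4.8461 = -29.0766
  x_1 = 2.2375 - 0.1*4.475 = 1.79
  y_1 = -4.8461 - 0.1*-29.0766 = -1.9384
Step 2: grad_x = 2*1*1.79 = 3.58, grad_y = 2*3*-1.9384 = -11.6306
  x_2 = 1.79 - 0.1*3.58 = 1.432
  y_2 = -1.9384 - 0.1*-11.6306 = -0.7754
Step 3: grad_x = 2*1*1.432 = 2.864, grad_y = 2*3*-0.7754 = -4.6523
  x_3 = 1.432 - 0.1*2.864 = 1.1456
  y_3 = -0.7754 - 0.1*-4.6523 = -0.3102
Step 4: grad_x = 2*1*1.1456 = 2.2912, grad_y = 2*3*-0.3102 = -1.8609
  x_4 = 1.1456 - 0.1*2.2912 = 0.9165
  y_4 = -0.3102 - 0.1*-1.8609 = -0.1241
f(0.9165, -0.1241) = 1*0.9165^2 + 3*(-0.1241)^2 = 0.8861


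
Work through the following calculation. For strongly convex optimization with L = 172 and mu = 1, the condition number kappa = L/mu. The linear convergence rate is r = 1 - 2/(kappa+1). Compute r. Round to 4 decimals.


Step 1: Compute the condition number.
kappa = L/mu = 172/1 = 172.0
Step 2: Compute the convergence rate.
r = 1 - 2/(kappa + 1) = 1 - 2*mu/(L + mu) = (L - mu)/(L + mu) = 171/173 = 0.9884


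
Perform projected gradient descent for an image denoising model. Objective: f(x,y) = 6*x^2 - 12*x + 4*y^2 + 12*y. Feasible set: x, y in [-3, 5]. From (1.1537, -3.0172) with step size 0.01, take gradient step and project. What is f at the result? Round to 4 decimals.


Step 1: Compute gradient at (1.1537, -3.0172).
grad_x = 2*6*1.1537 - 12 = 1.8444
grad_y = 2*4*-3.0172 + 12 = -12.1376
Step 2: Gradient step.
x_raw = 1.1537 - 0.01*1.8444 = 1.1353
y_raw = -3.0172 - 0.01*-12.1376 = -2.8958
Step 3: Project onto [-3, 5].
x_proj = clip(1.1353) = 1.1353
y_proj = clip(-2.8958) = -2.8958
Step 4: Evaluate f.
f(1.1353, -2.8958) = -7.0969


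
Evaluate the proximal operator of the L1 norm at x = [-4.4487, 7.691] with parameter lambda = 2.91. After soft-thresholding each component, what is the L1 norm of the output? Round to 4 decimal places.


Soft-thresholding with lambda = 2.91:
prox(-4.4487) = sign(-4.4487)*max(|-4.4487| - 2.91, 0) = -1.5387
prox(7.691) = sign(7.691)*max(|7.691| - 2.91, 0) = 4.781
prox(x) = [-1.5387, 4.781]
||prox(x)||_1 = 1.5387 + 4.781 = 6.3197


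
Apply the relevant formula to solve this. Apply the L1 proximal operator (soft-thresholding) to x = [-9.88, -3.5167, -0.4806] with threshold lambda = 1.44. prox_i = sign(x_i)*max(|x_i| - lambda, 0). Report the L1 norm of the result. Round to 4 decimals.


Soft-thresholding with lambda = 1.44:
prox(-9.88) = sign(-9.88)*max(|-9.88| - 1.44, 0) = -8.44
prox(-3.5167) = sign(-3.5167)*max(|-3.5167| - 1.44, 0) = -2.0767
prox(-0.4806) = sign(-0.4806)*max(|-0.4806| - 1.44, 0) = 0.0
prox(x) = [-8.44, -2.0767, 0.0]
||prox(x)||_1 = 8.44 + 2.0767 + 0.0 = 10.5167


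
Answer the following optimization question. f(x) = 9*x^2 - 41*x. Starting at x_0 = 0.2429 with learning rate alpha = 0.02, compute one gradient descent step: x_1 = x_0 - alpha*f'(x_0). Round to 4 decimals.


We compute the gradient at x_0 and apply the update.
f'(x) = 18*x - 41
f'(0.2429) = 18*0.2429 - 41 = -36.6278
x_1 = 0.2429 - 0.02*-36.6278 = 0.9755


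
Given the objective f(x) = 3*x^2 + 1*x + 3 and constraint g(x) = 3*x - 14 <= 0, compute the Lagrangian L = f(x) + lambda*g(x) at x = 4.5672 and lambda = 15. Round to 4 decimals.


Step 1: Evaluate f(x).
f(4.5672) = 3*4.5672^2 + 1*4.5672 + 3 = 70.1451
Step 2: Evaluate g(x).
g(4.5672) = 3*4.5672 - 14 = -0.2984
Step 3: Compute Lagrangian.
L = 70.1451 + 15*-0.2984 = 65.6691


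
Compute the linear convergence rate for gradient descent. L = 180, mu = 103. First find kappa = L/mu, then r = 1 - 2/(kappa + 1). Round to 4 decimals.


Step 1: Compute the condition number.
kappa = L/mu = 180/103 = 1.7476
Step 2: Compute the convergence rate.
r = 1 - 2/(kappa + 1) = 1 - 2*mu/(L + mu) = (L - mu)/(L + mu) = 77/283 = 0.2721


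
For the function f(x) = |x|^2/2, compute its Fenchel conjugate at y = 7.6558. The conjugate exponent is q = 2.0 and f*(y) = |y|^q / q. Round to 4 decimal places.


The conjugate exponent q satisfies 1/p + 1/q = 1.
p = 2, so q = 2/(2 - 1) = 2.0
|y|^q = 7.6558^2.0 = 58.6113
f*(7.6558) = 58.6113 / 2.0 = 29.3056


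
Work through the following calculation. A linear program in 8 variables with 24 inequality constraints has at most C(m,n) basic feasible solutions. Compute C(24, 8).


Each vertex corresponds to some choice of n active constraints out of m, so the number of vertices is at most C(m, n) = m! / (n!(m-n)!).
m = 24, n = 8
Numerator: 24 * 23 * 22 * 21 * 20 * 19 * 18 * 17
Denominator: 8! = 40320
C(24, 8) = 735471


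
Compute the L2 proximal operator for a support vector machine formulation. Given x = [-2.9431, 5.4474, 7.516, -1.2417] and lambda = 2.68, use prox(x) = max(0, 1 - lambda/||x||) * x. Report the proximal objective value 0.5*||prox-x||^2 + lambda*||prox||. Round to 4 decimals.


Step 1: Compute ||x||.
||x|| = 9.8167
Step 2: Compute scaling factor.
scale = max(0, 1 - 2.68/9.8167) = 0.727
Step 3: prox(x) = [-2.1396, 3.9602, 5.4641, -0.9027]
||prox(x)|| = 7.1367
Step 4: Proximal objective.
0.5*||prox-x||^2 = 3.5912
lambda*||prox|| = 19.1264
Total = 22.7176


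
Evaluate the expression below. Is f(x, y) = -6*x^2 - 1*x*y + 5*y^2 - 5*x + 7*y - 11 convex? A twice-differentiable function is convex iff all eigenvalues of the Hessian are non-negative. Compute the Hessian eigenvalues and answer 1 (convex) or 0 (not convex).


The Hessian of f(x,y) = -6*x^2 - 1*x*y + 5*y^2 - 5*x + 7*y - 11 is:
H = [[-12, -1], [-1, 10]]
Trace = -12 + 10 = -2
Determinant = -12*10 - (-1)^2 = -121
Discriminant = (-2)^2 - 4*-121 = 488.0
Eigenvalues: lambda_1 = -12.0454, lambda_2 = 10.0454
The function is not convex.

0


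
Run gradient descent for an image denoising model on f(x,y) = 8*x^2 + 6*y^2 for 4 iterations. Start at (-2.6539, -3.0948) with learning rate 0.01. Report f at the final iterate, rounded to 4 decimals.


Gradient descent on f(x,y) = 8*x^2 + 6*y^2.
Starting point: (-2.6539, -3.0948), alpha = 0.01
Step 1: grad_x = 2*8*-2.6539 = -42.4624, grad_y = 2*6*-3.0948 = -37.1376
  x_1 = -2.6539 - 0.01*-42.4624 = -2.2293
  y_1 = -3.0948 - 0.01*-37.1376 = -2.7234
Step 2: grad_x = 2*8*-2.2293 = -35.6684, grad_y = 2*6*-2.7234 = -32.6811
  x_2 = -2.2293 - 0.01*-35.6684 = -1.8726
  y_2 = -2.7234 - 0.01*-32.6811 = -2.3966
Step 3: grad_x = 2*8*-1.8726 = -29.9615, grad_y = 2*6*-2.3966 = -28.7594
  x_3 = -1.8726 - 0.01*-29.9615 = -1.573
  y_3 = -2.3966 - 0.01*-28.7594 = -2.109
Step 4: grad_x = 2*8*-1.573 = -25.1676, grad_y = 2*6*-2.109 = -25.3082
  x_4 = -1.573 - 0.01*-25.1676 = -1.3213
  y_4 = -2.109 - 0.01*-25.3082 = -1.8559
f(-1.3213, -1.8559) = 8*(-1.3213)^2 + 6*(-1.8559)^2 = 34.6337


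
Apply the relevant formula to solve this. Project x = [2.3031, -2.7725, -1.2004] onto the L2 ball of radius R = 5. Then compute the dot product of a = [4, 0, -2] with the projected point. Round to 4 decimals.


Step 1: Compute ||x|| (intermediates to 6 decimals).
||x|| = sqrt(2.3031^2 + (-2.7725)^2 + (-1.2004)^2) = 3.798945
Step 2: Project.
Since ||x|| <= R, proj = x (no scaling needed).
proj(x) = [2.3031, -2.7725, -1.2004]
Step 3: Dot product.
a^T * proj(x) = 4*2.3031 + 0*(-2.7725) - 2*(-1.2004) = 11.6132


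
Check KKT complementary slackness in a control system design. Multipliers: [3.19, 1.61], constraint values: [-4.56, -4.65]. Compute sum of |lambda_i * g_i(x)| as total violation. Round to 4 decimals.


KKT complementary slackness check:
lambda_1 * g_1 = 3.19 * -4.56 = -14.5464
lambda_2 * g_2 = 1.61 * -4.65 = -7.4865
Total violation = 14.5464 + 7.4865 = 22.0329


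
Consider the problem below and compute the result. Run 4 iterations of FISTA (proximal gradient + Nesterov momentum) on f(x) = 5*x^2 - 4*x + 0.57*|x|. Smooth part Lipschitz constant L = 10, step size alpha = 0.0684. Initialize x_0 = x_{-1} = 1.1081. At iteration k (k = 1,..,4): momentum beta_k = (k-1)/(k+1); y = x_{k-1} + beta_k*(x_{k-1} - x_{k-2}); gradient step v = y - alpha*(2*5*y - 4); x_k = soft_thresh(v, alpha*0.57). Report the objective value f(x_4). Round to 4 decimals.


FISTA on f(x) = 5*x^2 - 4*x + 0.57*|x|
L = 10, alpha = 0.0684
Iteration 1: beta = 0.0, y = 1.1081 + 0.0*(1.1081 - 1.1081) = 1.1081
  grad(y) = 7.081, v = y - alpha*grad = 0.6238
  prox(v) = soft_thresh(0.6238, 0.039) = 0.5848
Iteration 2: beta = 0.3333, y = 0.5848 + 0.3333*(0.5848 - 1.1081) = 0.4103
  grad(y) = 0.1033, v = y - alpha*grad = 0.4033
  prox(v) = soft_thresh(0.4033, 0.039) = 0.3643
Iteration 3: beta = 0.5, y = 0.3643 + 0.5*(0.3643 - 0.5848) = 0.254
  grad(y) = -1.4597, v = y - alpha*grad = 0.3539
  prox(v) = soft_thresh(0.3539, 0.039) = 0.3149
Iteration 4: beta = 0.6, y = 0.3149 + 0.6*(0.3149 - 0.3643) = 0.2853
  grad(y) = -1.1475, v = y - alpha*grad = 0.3637
  prox(v) = soft_thresh(0.3637, 0.039) = 0.3248
f(x_4) = 5*0.3248^2 - 4*0.3248 + 0.57*|0.3248| = -0.5866


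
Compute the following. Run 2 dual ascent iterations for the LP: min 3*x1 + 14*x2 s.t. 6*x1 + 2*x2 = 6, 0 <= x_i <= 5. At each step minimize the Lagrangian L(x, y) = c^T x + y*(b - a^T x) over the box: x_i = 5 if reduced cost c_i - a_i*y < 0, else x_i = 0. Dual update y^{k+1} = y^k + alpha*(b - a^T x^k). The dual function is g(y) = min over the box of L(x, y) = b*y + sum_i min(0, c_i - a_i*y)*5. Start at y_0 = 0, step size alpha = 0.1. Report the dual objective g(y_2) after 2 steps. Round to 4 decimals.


Dual ascent for LP: min 3*x1 + 14*x2, 6*x1 + 2*x2 = 6, 0 <= x_i <= 5
Step 1: y^k = 0.0, reduced costs: (3.0, 14.0)
  x^k = (0.0, 0.0), subgradient = b - a^T x = 6.0
  y^{k+1} = 0.0 + 0.1*6.0 = 0.6
Step 2: y^k = 0.6, reduced costs: (-0.6, 12.8)
  x^k = (5.0, 0.0), subgradient = b - a^T x = -24.0
  y^{k+1} = 0.6 + 0.1*-24.0 = -1.8
Dual objective at y_2 = -1.8: reduced costs (13.8, 17.6), box minimizer x = (0.0, 0.0)
g(y_2) = b*y + (c1 - a1*y)*x1 + (c2 - a2*y)*x2 = 6*(-1.8) + 13.8*0.0 + 17.6*0.0 = -10.8 + 0.0 + 0.0 = -10.8


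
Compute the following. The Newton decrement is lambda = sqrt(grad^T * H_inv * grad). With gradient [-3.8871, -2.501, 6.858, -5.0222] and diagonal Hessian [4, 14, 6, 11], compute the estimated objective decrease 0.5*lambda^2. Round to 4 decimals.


Step 1: H is diagonal, so H^(-1) * g = [-0.9718, -0.1786, 1.143, -0.4566].
Step 2: g^T H^(-1) g = sum_i g_i^2 / H_ii
  = (-3.8871)^2/4 + (-2.501)^2/14 + (6.858)^2/6 + (-5.0222)^2/11
  = 3.7774 + 0.4468 + 7.8387 + 2.293 = 14.3558
Step 3: Objective decrease = 0.5 * g^T H^(-1) g = 7.1779


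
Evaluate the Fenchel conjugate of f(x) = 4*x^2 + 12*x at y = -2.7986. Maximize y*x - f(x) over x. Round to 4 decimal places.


f*(y) = sup_x {y*x - a*x^2 - b*x} = sup_x {(y-b)*x - a*x^2}
FOC: (y - b) - 2a*x = 0 => x* = (y - b)/(2a)
x* = (-2.7986 - 12)/(2*4) = -1.8498
f*(-2.7986) = (y-b)^2/(4a) = (-2.7986 - 12)^2/(4*4)
= 218.9986/16 = 13.6874


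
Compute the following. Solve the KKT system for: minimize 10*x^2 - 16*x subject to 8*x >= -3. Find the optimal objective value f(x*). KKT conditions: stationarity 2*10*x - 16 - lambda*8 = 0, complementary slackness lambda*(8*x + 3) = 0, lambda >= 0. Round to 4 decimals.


Step 1: Try lambda = 0 (constraint inactive).
Stationarity: 2*10*x - 16 = 0
x* = 16/(2*10) = 0.8
Check constraint: 8*0.8 = 6.4 >= -3 -- satisfied.
Step 2: Compute optimal value.
f(x*) = 10*0.8^2 - 16*0.8 = -6.4


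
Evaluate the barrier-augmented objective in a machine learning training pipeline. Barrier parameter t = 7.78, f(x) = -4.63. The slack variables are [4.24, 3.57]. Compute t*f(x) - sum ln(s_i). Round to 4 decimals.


Step 1: Compute log-barrier.
ln values: [1.4446, 1.2726]
phi = -(1.4446 + 1.2726) = -2.7171
Step 2: Compute augmented objective.
t*f(x) = 7.78*-4.63 = -36.0214
Total = -36.0214 - 2.7171 = -38.7385


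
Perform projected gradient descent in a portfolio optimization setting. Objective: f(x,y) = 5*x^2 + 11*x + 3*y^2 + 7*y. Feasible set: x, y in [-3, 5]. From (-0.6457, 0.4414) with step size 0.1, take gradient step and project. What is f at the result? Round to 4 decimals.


Step 1: Compute gradient at (-0.6457, 0.4414).
grad_x = 2*5*-0.6457 + 11 = 4.543
grad_y = 2*3*0.4414 + 7 = 9.6484
Step 2: Gradient step.
x_raw = -0.6457 - 0.1*4.543 = -1.1
y_raw = 0.4414 - 0.1*9.6484 = -0.5234
Step 3: Project onto [-3, 5].
x_proj = clip(-1.1) = -1.1
y_proj = clip(-0.5234) = -0.5234
Step 4: Evaluate f.
f(-1.1, -0.5234) = -8.8921


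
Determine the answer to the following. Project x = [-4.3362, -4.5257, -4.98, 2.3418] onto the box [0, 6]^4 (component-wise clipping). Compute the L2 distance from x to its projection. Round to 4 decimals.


Project each component onto [0, 6].
clip(-4.3362) = 0.0, clip(-4.5257) = 0.0, clip(-4.98) = 0.0, clip(2.3418) = 2.3418
Projection = [0.0, 0.0, 0.0, 2.3418]
Squared diffs: [18.8026, 20.482, 24.8004, 0.0]
Distance = sqrt(64.085) = 8.0053


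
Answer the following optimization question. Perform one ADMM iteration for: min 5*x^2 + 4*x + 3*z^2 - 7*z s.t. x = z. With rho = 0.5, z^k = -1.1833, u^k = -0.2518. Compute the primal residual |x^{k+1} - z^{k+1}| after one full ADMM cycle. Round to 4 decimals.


ADMM iteration with rho = 0.5, z^k = -1.1833, u^k = -0.2518
Step 1: x-update.
Minimize 5*x^2 + 4*x + (0.5/2)*(x + 1.1833 - 0.2518)^2
FOC: (2*5 + 0.5)*x = -4 + 0.5*(-1.1833 + 0.2518)
x^{k+1} = -0.4253
Step 2: z-update.
Minimize 3*z^2 - 7*z + (0.5/2)*(-0.4253 - z - 0.2518)^2
FOC: (2*3 + 0.5)*z = 7 + 0.5*(-0.4253 - 0.2518)
z^{k+1} = 1.0248
Step 3: u-update.
u^{k+1} = -0.2518 - 0.4253 - 1.0248 = -1.7019
Step 4: Primal residual = |-0.4253 - 1.0248| = 1.4501


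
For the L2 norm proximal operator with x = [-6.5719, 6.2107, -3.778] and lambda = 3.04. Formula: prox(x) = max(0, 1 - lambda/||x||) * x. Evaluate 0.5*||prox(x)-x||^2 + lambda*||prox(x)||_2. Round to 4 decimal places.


Step 1: Compute ||x||.
||x|| = 9.7998
Step 2: Compute scaling factor.
scale = max(0, 1 - 3.04/9.7998) = 0.6898
Step 3: prox(x) = [-4.5332, 4.2841, -2.606]
||prox(x)|| = 6.7598
Step 4: Proximal objective.
0.5*||prox-x||^2 = 4.6208
lambda*||prox|| = 20.5498
Total = 25.1706


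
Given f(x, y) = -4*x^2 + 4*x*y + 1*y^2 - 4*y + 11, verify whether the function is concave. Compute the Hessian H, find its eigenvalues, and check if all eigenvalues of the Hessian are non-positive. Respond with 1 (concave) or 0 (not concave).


The Hessian of f(x,y) = -4*x^2 + 4*x*y + 1*y^2 - 4*y + 11 is:
H = [[-8, 4], [4, 2]]
Trace = -8 + 2 = -6
Determinant = -8*2 - (4)^2 = -32
Discriminant = (-6)^2 - 4*-32 = 164.0
Eigenvalues: lambda_1 = -9.4031, lambda_2 = 3.4031
The function is not concave.

0


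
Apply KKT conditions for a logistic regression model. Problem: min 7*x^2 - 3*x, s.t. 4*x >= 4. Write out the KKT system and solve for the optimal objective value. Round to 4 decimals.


Step 1: Try lambda = 0 (constraint inactive).
x_unc = 3/(2*7) = 0.2143
Check: 4*0.2143 = 0.8572 < 4 -- violated!
Step 2: Constraint must be active: 4*x = 4
x* = 4/4 = 1.0
lambda = (2*7*1.0 - 3)/4 = 2.75
Step 3: Compute optimal value.
f(x*) = 7*1.0^2 - 3*1.0 = 4.0


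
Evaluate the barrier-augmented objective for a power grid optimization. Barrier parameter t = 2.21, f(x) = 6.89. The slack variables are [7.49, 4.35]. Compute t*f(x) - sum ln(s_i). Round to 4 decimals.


Step 1: Compute log-barrier.
ln values: [2.0136, 1.4702]
phi = -(2.0136 + 1.4702) = -3.4837
Step 2: Compute augmented objective.
t*f(x) = 2.21*6.89 = 15.2269
Total = 15.2269 - 3.4837 = 11.7432


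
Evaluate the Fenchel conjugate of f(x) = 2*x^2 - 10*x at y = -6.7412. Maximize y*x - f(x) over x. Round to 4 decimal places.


f*(y) = sup_x {y*x - a*x^2 - b*x} = sup_x {(y-b)*x - a*x^2}
FOC: (y - b) - 2a*x = 0 => x* = (y - b)/(2a)
x* = (-6.7412 + 10)/(2*2) = 0.8147
f*(-6.7412) = (y-b)^2/(4a) = (-6.7412 + 10)^2/(4*2)
= 10.6198/8 = 1.3275


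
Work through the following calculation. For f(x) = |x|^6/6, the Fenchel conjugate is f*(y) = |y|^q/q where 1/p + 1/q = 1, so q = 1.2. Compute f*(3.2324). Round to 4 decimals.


The conjugate exponent q satisfies 1/p + 1/q = 1.
p = 6, so q = 6/(6 - 1) = 1.2
|y|^q = 3.2324^1.2 = 4.0872
f*(3.2324) = 4.0872 / 1.2 = 3.406


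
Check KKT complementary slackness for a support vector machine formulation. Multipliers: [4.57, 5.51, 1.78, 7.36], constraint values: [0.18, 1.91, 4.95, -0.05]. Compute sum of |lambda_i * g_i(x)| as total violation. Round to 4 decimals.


KKT complementary slackness check:
lambda_1 * g_1 = 4.57 * 0.18 = 0.8226
lambda_2 * g_2 = 5.51 * 1.91 = 10.5241
lambda_3 * g_3 = 1.78 * 4.95 = 8.811
lambda_4 * g_4 = 7.36 * -0.05 = -0.368
Total violation = 0.8226 + 10.5241 + 8.811 + 0.368 = 20.5257


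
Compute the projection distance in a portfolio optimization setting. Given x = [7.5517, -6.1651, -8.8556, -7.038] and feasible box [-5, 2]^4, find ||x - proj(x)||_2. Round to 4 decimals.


Project each component onto [-5, 2].
clip(7.5517) = 2.0, clip(-6.1651) = -5.0, clip(-8.8556) = -5.0, clip(-7.038) = -5.0
Projection = [2.0, -5.0, -5.0, -5.0]
Squared diffs: [30.8214, 1.3575, 14.8657, 4.1534]
Distance = sqrt(51.198) = 7.1553


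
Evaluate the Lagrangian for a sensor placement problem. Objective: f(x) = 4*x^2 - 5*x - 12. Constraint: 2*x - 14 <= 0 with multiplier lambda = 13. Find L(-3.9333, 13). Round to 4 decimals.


Step 1: Evaluate f(x).
f(-3.9333) = 4*(-3.9333)^2 - 5*(-3.9333) - 12 = 69.5499
Step 2: Evaluate g(x).
g(-3.9333) = 2*-3.9333 - 14 = -21.8666
Step 3: Compute Lagrangian.
L = 69.5499 + 13*-21.8666 = -214.7159


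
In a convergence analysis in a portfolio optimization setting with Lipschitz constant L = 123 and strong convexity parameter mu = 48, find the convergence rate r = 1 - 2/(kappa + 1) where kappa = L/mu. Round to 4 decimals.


Step 1: Compute the condition number.
kappa = L/mu = 123/48 = 2.5625
Step 2: Compute the convergence rate.
r = 1 - 2/(kappa + 1) = 1 - 2*mu/(L + mu) = (L - mu)/(L + mu) = 75/171 = 0.4386


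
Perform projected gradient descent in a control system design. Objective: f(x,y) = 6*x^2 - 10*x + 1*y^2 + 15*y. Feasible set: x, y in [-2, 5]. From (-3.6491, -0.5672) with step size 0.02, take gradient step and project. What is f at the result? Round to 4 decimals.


Step 1: Compute gradient at (-3.6491, -0.5672).
grad_x = 2*6*-3.6491 - 10 = -53.7892
grad_y = 2*1*-0.5672 + 15 = 13.8656
Step 2: Gradient step.
x_raw = -3.6491 - 0.02*-53.7892 = -2.5733
y_raw = -0.5672 - 0.02*13.8656 = -0.8445
Step 3: Project onto [-2, 5].
x_proj = clip(-2.5733) = -2.0
y_proj = clip(-0.8445) = -0.8445
Step 4: Evaluate f.
f(-2.0, -0.8445) = 32.0455


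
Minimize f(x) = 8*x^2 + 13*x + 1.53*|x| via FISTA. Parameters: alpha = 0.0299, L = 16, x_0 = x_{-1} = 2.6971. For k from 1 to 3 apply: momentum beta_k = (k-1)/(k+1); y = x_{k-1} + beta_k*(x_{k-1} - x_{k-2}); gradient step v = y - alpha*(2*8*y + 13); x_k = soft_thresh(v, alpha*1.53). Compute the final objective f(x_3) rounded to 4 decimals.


FISTA on f(x) = 8*x^2 + 13*x + 1.53*|x|
L = 16, alpha = 0.0299
Iteration 1: beta = 0.0, y = 2.6971 + 0.0*(2.6971 - 2.6971) = 2.6971
  grad(y) = 56.1536, v = y - alpha*grad = 1.0181
  prox(v) = soft_thresh(1.0181, 0.0457) = 0.9724
Iteration 2: beta = 0.3333, y = 0.9724 + 0.3333*(0.9724 - 2.6971) = 0.3974
  grad(y) = 19.3592, v = y - alpha*grad = -0.1814
  prox(v) = soft_thresh(-0.1814, 0.0457) = -0.1356
Iteration 3: beta = 0.5, y = -0.1356 + 0.5*(-0.1356 - 0.9724) = -0.6896
  grad(y) = 1.9656, v = y - alpha*grad = -0.7484
  prox(v) = soft_thresh(-0.7484, 0.0457) = -0.7027
f(x_3) = 8*(-0.7027)^2 + 13*(-0.7027) + 1.53*|-0.7027| = -4.1097
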